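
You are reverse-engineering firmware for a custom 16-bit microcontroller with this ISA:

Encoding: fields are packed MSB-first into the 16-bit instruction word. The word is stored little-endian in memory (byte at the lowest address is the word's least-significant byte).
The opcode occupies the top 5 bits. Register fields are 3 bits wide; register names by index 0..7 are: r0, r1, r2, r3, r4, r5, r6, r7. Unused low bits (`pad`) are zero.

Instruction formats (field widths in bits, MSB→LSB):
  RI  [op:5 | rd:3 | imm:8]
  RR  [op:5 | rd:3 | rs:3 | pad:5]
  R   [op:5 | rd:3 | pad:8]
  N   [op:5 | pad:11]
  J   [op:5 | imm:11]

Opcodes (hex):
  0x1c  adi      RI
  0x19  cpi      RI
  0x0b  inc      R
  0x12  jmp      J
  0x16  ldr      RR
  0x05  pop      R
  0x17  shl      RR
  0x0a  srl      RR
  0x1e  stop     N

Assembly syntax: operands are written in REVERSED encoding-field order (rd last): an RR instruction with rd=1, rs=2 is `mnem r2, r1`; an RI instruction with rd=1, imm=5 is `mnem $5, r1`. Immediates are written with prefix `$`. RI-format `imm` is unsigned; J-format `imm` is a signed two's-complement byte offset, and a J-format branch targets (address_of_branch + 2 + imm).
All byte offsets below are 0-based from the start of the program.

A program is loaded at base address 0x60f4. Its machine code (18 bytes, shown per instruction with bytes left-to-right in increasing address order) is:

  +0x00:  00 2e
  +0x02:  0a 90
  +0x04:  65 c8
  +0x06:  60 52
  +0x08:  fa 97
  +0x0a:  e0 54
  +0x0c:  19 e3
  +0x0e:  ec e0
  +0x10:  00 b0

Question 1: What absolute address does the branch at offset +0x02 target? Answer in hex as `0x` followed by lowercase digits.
0x6102

off 0x02: read 0a 90 as little → 0x900a
  top 5b → 0x12 → jmp [J]
  imm: (w>>0)&0x7ff=0xa → $10
  target = base 0x60f4 + off 0x02 + 2 + imm 10 = 0x6102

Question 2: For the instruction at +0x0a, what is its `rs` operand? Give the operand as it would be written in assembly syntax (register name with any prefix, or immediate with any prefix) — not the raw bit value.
+0x0a: e0 54 ⇒ word 0x54e0 (little)
  top 5b → 0xa → srl [RR]
  [10:8] rd=4 = r4
  [7:5] rs=7 = r7

r7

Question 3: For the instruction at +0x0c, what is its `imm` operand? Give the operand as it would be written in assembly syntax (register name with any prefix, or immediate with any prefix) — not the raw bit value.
[0c] 19 e3 → 0xe319
  top 5b → 0x1c → adi [RI]
  [10:8] rd=3 = r3
  [7:0] imm=25 = $25

$25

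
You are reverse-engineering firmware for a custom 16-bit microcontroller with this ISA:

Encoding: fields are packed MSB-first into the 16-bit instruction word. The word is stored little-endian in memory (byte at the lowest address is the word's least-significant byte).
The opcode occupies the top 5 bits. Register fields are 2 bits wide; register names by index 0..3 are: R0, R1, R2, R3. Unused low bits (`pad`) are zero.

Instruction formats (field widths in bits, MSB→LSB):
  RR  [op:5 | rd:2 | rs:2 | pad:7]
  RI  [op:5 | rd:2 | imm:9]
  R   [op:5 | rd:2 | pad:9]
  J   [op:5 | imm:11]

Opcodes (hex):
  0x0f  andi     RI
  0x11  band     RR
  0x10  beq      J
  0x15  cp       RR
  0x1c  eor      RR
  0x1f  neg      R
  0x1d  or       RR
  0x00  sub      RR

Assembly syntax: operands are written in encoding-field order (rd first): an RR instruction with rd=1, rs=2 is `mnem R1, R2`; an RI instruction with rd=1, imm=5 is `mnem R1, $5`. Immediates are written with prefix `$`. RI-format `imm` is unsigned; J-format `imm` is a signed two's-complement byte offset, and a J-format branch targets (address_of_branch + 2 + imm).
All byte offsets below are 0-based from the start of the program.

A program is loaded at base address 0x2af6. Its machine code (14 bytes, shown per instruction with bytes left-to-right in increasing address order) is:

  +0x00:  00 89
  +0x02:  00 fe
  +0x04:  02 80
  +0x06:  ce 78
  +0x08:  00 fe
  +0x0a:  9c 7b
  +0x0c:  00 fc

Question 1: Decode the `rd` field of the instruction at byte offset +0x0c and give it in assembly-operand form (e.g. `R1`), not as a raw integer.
+0x0c: 00 fc ⇒ word 0xfc00 (little)
  top 5b → 0x1f → neg [R]
  rd@[10:9]=0x2 ⇒ R2

R2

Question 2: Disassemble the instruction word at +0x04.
beq $2

[04] 02 80 → 0x8002
  opcode bits[15:11]=0x10: beq/J
  [10:0] imm=2 = $2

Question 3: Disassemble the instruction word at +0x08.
neg R3

@+08  little-endian(00 fe) = 0xfe00
  op=0xfe00>>11=0x1f ⇒ neg (R)
  rd@[10:9]=0x3 ⇒ R3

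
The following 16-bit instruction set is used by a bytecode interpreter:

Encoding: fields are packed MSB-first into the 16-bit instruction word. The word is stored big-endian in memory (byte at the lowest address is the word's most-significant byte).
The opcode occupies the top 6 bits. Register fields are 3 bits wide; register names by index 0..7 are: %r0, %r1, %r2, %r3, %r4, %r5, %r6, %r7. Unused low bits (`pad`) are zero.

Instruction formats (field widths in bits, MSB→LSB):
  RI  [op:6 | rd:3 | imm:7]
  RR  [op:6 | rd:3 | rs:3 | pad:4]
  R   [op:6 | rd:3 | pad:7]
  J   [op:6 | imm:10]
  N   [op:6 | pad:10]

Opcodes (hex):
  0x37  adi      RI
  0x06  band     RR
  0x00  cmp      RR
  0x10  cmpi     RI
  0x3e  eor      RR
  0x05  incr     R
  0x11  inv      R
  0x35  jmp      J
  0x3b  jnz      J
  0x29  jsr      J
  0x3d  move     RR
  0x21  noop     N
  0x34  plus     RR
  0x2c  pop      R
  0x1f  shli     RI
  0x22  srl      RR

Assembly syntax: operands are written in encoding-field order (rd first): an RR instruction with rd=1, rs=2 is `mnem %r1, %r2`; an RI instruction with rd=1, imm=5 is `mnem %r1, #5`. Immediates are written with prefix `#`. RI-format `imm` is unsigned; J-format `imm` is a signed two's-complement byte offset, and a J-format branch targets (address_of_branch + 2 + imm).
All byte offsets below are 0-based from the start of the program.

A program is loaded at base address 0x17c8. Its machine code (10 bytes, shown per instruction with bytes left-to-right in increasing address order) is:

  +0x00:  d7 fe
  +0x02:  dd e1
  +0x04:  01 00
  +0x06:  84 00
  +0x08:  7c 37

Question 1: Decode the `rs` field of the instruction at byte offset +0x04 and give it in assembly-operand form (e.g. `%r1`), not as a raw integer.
%r0

[04] 01 00 → 0x0100
  opcode bits[15:10]=0x0: cmp/RR
  rd@[9:7]=0x2 ⇒ %r2
  rs@[6:4]=0x0 ⇒ %r0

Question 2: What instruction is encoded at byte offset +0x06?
noop

[06] 84 00 → 0x8400
  opcode bits[15:10]=0x21: noop/N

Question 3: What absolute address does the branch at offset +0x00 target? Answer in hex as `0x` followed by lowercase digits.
+0x00: d7 fe ⇒ word 0xd7fe (big)
  op=0xd7fe>>10=0x35 ⇒ jmp (J)
  imm: (w>>0)&0x3ff=0x3fe (s10→-2) → #-2
  target = base 0x17c8 + off 0x00 + 2 + imm -2 = 0x17c8

0x17c8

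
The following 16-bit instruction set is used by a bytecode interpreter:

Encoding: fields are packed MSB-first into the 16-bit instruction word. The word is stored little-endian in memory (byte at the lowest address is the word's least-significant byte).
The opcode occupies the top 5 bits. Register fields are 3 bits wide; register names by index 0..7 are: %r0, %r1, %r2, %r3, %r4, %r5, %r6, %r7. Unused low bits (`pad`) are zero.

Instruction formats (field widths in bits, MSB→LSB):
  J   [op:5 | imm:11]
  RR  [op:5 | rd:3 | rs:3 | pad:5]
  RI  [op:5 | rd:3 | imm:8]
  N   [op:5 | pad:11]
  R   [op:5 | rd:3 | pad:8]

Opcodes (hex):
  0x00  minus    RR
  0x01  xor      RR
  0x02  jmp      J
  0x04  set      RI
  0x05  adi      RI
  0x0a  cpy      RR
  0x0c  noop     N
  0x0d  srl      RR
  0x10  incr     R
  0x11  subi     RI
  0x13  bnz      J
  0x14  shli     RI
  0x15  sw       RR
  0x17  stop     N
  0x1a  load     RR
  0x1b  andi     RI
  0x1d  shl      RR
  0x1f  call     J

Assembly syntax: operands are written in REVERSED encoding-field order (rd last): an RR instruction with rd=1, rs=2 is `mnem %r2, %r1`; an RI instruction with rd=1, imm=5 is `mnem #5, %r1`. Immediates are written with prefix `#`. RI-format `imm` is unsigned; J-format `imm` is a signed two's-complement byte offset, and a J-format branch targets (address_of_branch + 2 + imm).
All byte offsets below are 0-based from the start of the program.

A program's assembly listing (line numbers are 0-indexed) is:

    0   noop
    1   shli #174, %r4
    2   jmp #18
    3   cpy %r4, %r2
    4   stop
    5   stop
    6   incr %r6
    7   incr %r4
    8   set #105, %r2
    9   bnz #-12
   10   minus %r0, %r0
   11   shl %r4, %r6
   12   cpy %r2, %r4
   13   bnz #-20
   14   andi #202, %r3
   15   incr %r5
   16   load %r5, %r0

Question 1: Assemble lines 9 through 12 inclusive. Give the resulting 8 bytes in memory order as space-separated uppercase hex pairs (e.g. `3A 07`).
F4 9F 00 00 80 EE 40 54

9. bnz fields op=0x13:5|imm=-12:11 → word 9ff4h → f4 9f
10. minus fields op=0x0:5|rd=0:3|rs=0:3|pad=0:5 → word 0000h → 00 00
11. shl fields op=0x1d:5|rd=6:3|rs=4:3|pad=0:5 → word ee80h → 80 ee
12. cpy fields op=0xa:5|rd=4:3|rs=2:3|pad=0:5 → word 5440h → 40 54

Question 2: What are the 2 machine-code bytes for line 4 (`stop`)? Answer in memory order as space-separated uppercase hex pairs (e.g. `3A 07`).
4. stop fields op=0x17:5|pad=0:11 → word b800h → 00 b8

00 B8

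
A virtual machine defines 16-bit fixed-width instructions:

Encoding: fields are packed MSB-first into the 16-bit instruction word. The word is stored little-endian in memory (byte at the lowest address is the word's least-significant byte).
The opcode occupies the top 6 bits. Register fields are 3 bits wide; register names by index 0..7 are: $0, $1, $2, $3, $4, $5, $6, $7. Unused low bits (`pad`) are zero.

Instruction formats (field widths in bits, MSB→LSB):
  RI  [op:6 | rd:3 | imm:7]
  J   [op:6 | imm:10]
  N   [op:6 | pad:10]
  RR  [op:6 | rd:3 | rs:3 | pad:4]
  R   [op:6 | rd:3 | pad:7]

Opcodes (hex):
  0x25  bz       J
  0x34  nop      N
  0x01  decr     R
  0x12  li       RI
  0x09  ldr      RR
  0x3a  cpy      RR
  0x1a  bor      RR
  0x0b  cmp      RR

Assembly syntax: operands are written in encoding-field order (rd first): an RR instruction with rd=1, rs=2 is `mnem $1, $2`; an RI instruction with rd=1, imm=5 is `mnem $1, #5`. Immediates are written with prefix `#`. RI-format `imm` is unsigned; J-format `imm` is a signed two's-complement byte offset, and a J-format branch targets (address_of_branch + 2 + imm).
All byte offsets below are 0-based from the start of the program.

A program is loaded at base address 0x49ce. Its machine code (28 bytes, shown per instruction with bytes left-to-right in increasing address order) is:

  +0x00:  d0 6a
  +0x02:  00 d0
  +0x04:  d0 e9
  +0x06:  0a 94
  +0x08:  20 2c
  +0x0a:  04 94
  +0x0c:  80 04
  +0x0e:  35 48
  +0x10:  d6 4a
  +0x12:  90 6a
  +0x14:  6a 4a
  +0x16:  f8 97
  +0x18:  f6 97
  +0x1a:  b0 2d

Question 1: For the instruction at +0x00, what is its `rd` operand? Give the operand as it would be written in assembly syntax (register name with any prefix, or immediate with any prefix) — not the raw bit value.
$5

off 0x00: read d0 6a as little → 0x6ad0
  opcode bits[15:10]=0x1a: bor/RR
  rd: (w>>7)&0x7=0x5 → $5
  rs: (w>>4)&0x7=0x5 → $5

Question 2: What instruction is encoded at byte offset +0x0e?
[0e] 35 48 → 0x4835
  opcode bits[15:10]=0x12: li/RI
  rd@[9:7]=0x0 ⇒ $0
  imm@[6:0]=0x35 ⇒ #53

li $0, #53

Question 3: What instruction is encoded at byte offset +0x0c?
off 0x0c: read 80 04 as little → 0x0480
  top 6b → 0x1 → decr [R]
  rd@[9:7]=0x1 ⇒ $1

decr $1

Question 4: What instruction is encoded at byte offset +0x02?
nop

off 0x02: read 00 d0 as little → 0xd000
  op=0xd000>>10=0x34 ⇒ nop (N)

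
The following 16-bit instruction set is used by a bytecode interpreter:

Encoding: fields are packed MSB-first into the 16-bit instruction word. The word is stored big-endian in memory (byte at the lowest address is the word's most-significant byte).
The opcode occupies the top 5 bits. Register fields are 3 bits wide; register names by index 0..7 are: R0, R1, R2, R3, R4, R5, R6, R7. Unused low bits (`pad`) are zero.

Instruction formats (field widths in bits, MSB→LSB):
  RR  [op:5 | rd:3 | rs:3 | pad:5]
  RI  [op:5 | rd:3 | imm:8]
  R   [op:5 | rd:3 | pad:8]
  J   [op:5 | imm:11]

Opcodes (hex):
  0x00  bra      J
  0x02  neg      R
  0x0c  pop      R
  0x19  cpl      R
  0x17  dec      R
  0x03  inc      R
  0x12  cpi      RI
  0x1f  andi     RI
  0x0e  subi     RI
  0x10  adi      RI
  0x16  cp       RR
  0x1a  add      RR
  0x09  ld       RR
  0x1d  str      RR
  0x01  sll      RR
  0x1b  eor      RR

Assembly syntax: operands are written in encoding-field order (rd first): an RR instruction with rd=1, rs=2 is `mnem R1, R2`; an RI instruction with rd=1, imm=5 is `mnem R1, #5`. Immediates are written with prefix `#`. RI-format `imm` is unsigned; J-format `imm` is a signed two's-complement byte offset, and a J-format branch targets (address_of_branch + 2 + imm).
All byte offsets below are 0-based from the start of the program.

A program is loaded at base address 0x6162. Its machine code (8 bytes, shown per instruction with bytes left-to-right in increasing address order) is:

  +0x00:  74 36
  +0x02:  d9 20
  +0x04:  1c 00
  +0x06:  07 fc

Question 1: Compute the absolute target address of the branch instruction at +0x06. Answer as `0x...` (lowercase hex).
0x6166

[06] 07 fc → 0x07fc
  opcode bits[15:11]=0x0: bra/J
  imm@[10:0]=0x7fc (s11→-4) ⇒ #-4
  target = base 0x6162 + off 0x06 + 2 + imm -4 = 0x6166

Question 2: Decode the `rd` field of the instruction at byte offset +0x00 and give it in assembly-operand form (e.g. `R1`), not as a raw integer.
R4

+0x00: 74 36 ⇒ word 0x7436 (big)
  opcode bits[15:11]=0xe: subi/RI
  rd@[10:8]=0x4 ⇒ R4
  imm@[7:0]=0x36 ⇒ #54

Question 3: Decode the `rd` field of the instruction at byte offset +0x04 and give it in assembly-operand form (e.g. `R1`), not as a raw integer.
@+04  big-endian(1c 00) = 0x1c00
  top 5b → 0x3 → inc [R]
  rd@[10:8]=0x4 ⇒ R4

R4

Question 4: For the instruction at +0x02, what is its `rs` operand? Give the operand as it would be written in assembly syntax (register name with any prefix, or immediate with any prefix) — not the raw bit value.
+0x02: d9 20 ⇒ word 0xd920 (big)
  op=0xd920>>11=0x1b ⇒ eor (RR)
  rd: (w>>8)&0x7=0x1 → R1
  rs: (w>>5)&0x7=0x1 → R1

R1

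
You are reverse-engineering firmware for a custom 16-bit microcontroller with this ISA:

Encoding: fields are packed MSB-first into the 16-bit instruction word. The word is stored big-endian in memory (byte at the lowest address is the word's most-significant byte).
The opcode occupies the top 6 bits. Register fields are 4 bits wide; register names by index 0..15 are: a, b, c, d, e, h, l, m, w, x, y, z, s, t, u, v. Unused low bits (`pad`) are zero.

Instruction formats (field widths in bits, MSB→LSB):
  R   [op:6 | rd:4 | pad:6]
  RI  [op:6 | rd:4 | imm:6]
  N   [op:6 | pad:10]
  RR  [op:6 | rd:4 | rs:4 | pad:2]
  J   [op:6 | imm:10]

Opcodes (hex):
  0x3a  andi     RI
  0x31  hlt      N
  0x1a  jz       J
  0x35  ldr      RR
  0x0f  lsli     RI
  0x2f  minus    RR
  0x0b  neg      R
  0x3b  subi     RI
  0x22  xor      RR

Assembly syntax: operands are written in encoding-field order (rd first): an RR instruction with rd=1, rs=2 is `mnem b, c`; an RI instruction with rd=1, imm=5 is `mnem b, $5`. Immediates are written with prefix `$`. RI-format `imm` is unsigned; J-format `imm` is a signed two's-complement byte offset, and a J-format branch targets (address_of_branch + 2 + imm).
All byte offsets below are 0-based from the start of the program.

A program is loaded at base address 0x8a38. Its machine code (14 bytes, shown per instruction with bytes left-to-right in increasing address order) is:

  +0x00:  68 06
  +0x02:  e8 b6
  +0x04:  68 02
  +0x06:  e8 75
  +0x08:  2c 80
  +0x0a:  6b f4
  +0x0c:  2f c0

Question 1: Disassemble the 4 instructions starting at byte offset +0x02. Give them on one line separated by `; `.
off 0x02: read e8 b6 as big → 0xe8b6
  op=0xe8b6>>10=0x3a ⇒ andi (RI)
  rd@[9:6]=0x2 ⇒ c
  imm@[5:0]=0x36 ⇒ $54
off 0x04: read 68 02 as big → 0x6802
  op=0x6802>>10=0x1a ⇒ jz (J)
  imm@[9:0]=0x2 ⇒ $2
off 0x06: read e8 75 as big → 0xe875
  op=0xe875>>10=0x3a ⇒ andi (RI)
  rd@[9:6]=0x1 ⇒ b
  imm@[5:0]=0x35 ⇒ $53
off 0x08: read 2c 80 as big → 0x2c80
  op=0x2c80>>10=0xb ⇒ neg (R)
  rd@[9:6]=0x2 ⇒ c

andi c, $54; jz $2; andi b, $53; neg c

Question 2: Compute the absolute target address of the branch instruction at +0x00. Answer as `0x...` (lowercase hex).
0x8a40

off 0x00: read 68 06 as big → 0x6806
  opcode bits[15:10]=0x1a: jz/J
  imm: (w>>0)&0x3ff=0x6 → $6
  target = base 0x8a38 + off 0x00 + 2 + imm 6 = 0x8a40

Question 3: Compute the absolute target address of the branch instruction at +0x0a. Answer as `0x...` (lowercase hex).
+0x0a: 6b f4 ⇒ word 0x6bf4 (big)
  top 6b → 0x1a → jz [J]
  [9:0] imm=1012 (s10→-12) = $-12
  target = base 0x8a38 + off 0x0a + 2 + imm -12 = 0x8a38

0x8a38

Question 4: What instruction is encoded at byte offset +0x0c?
@+0c  big-endian(2f c0) = 0x2fc0
  opcode bits[15:10]=0xb: neg/R
  rd@[9:6]=0xf ⇒ v

neg v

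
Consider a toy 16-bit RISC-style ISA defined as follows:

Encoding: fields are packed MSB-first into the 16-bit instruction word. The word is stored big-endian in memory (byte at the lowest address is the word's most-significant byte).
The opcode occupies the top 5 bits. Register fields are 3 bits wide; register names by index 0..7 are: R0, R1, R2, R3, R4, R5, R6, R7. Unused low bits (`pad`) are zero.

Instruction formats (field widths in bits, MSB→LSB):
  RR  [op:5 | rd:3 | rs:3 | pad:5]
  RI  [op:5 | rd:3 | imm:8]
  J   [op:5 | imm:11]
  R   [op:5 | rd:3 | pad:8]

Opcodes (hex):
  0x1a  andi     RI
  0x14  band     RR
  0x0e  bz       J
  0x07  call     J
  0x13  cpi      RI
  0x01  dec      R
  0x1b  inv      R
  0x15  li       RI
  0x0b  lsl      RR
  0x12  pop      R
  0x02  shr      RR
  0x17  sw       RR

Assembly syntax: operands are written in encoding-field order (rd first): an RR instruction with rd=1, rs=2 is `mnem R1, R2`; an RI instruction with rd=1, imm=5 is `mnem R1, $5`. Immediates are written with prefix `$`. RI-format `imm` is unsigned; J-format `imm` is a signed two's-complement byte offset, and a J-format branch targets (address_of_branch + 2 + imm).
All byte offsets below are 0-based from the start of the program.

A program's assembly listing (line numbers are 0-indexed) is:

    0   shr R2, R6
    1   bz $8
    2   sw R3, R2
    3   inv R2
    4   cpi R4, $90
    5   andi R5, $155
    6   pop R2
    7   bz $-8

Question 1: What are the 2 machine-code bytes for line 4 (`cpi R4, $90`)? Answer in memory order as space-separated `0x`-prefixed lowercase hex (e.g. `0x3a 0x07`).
L4: cpi op=0x13:5|rd=4:3|imm=90:8 ⇒ 0x9c5a ⇒ big 9c 5a

0x9c 0x5a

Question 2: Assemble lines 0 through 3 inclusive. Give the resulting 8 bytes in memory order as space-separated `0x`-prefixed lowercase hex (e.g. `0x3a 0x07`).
0x12 0xc0 0x70 0x08 0xbb 0x40 0xda 0x00

0. shr fields op=0x2:5|rd=2:3|rs=6:3|pad=0:5 → word 12c0h → 12 c0
1. bz fields op=0xe:5|imm=8:11 → word 7008h → 70 08
2. sw fields op=0x17:5|rd=3:3|rs=2:3|pad=0:5 → word bb40h → bb 40
3. inv fields op=0x1b:5|rd=2:3|pad=0:8 → word da00h → da 00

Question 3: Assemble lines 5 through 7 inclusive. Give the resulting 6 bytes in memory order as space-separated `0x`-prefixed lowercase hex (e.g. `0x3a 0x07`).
0xd5 0x9b 0x92 0x00 0x77 0xf8

line 5 (andi): pack op=0x1a:5|rd=5:3|imm=155:8 = 0xd59b; big→ d5 9b
line 6 (pop): pack op=0x12:5|rd=2:3|pad=0:8 = 0x9200; big→ 92 00
line 7 (bz): pack op=0xe:5|imm=-8:11 = 0x77f8; big→ 77 f8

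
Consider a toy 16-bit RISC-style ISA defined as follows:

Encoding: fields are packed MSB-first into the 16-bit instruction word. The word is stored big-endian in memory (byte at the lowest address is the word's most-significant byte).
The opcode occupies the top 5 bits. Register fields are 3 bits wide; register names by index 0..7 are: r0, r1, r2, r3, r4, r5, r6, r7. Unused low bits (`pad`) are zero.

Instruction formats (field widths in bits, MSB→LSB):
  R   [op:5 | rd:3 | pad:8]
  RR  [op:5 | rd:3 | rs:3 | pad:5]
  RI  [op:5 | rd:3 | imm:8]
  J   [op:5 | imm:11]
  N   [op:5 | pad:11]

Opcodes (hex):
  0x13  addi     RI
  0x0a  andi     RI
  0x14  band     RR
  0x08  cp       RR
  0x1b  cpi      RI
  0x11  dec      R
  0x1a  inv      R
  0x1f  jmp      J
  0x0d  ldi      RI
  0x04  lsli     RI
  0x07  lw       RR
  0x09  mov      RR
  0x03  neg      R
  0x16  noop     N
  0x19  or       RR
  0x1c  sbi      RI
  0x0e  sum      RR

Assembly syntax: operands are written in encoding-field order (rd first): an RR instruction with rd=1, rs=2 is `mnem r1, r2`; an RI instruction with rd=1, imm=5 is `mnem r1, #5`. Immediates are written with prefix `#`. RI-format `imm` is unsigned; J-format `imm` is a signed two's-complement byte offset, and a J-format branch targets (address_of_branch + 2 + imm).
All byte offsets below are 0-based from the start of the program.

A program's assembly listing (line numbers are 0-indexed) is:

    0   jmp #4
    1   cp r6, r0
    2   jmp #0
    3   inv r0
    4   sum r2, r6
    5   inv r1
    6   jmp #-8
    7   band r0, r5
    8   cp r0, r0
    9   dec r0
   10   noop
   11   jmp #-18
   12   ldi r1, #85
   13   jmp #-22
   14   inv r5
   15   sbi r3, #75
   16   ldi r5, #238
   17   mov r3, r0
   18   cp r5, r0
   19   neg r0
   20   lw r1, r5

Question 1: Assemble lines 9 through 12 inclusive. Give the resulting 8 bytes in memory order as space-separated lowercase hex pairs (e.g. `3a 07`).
88 00 b0 00 ff ee 69 55

line 9 (dec): pack op=0x11:5|rd=0:3|pad=0:8 = 0x8800; big→ 88 00
line 10 (noop): pack op=0x16:5|pad=0:11 = 0xb000; big→ b0 00
line 11 (jmp): pack op=0x1f:5|imm=-18:11 = 0xffee; big→ ff ee
line 12 (ldi): pack op=0xd:5|rd=1:3|imm=85:8 = 0x6955; big→ 69 55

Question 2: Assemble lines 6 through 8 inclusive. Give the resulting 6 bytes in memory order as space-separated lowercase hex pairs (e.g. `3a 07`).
ff f8 a0 a0 40 00

line 6 (jmp): pack op=0x1f:5|imm=-8:11 = 0xfff8; big→ ff f8
line 7 (band): pack op=0x14:5|rd=0:3|rs=5:3|pad=0:5 = 0xa0a0; big→ a0 a0
line 8 (cp): pack op=0x8:5|rd=0:3|rs=0:3|pad=0:5 = 0x4000; big→ 40 00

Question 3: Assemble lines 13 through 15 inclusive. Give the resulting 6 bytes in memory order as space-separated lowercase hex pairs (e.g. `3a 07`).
L13: jmp op=0x1f:5|imm=-22:11 ⇒ 0xffea ⇒ big ff ea
L14: inv op=0x1a:5|rd=5:3|pad=0:8 ⇒ 0xd500 ⇒ big d5 00
L15: sbi op=0x1c:5|rd=3:3|imm=75:8 ⇒ 0xe34b ⇒ big e3 4b

ff ea d5 00 e3 4b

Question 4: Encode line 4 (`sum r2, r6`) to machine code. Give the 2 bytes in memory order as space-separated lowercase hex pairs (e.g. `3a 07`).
4. sum fields op=0xe:5|rd=2:3|rs=6:3|pad=0:5 → word 72c0h → 72 c0

72 c0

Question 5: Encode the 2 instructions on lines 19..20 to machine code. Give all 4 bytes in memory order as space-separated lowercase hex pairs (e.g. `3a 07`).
19. neg fields op=0x3:5|rd=0:3|pad=0:8 → word 1800h → 18 00
20. lw fields op=0x7:5|rd=1:3|rs=5:3|pad=0:5 → word 39a0h → 39 a0

18 00 39 a0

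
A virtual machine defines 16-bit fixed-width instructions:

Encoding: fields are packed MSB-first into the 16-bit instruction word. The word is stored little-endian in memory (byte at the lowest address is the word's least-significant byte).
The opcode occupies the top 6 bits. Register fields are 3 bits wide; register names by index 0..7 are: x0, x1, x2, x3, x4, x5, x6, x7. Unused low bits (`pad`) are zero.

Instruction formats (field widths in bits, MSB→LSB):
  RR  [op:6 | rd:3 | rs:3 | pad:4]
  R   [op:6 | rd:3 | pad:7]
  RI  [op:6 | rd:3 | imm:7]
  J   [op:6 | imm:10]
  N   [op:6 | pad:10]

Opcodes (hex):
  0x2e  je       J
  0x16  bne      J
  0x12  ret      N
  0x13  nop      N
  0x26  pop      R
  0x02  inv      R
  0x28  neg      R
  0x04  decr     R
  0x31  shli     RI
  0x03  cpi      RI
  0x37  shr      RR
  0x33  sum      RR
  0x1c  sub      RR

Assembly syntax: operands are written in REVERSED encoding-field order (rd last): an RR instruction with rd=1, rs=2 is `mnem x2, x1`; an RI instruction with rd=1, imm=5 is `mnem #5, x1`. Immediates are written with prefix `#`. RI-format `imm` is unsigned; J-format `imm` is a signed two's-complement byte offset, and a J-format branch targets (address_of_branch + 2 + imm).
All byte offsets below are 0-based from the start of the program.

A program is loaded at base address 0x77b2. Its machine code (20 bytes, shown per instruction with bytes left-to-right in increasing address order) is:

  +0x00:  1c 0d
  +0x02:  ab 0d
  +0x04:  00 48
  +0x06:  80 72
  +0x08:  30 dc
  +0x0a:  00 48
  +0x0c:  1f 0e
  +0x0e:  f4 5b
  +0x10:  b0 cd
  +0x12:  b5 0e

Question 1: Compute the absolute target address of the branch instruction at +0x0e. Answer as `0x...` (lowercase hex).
0x77b6

off 0x0e: read f4 5b as little → 0x5bf4
  opcode bits[15:10]=0x16: bne/J
  [9:0] imm=1012 (s10→-12) = #-12
  target = base 0x77b2 + off 0x0e + 2 + imm -12 = 0x77b6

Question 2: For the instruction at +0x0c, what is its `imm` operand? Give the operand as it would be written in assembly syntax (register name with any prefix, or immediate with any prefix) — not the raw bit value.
#31

off 0x0c: read 1f 0e as little → 0x0e1f
  top 6b → 0x3 → cpi [RI]
  rd: (w>>7)&0x7=0x4 → x4
  imm: (w>>0)&0x7f=0x1f → #31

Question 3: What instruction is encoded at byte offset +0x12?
+0x12: b5 0e ⇒ word 0x0eb5 (little)
  opcode bits[15:10]=0x3: cpi/RI
  rd@[9:7]=0x5 ⇒ x5
  imm@[6:0]=0x35 ⇒ #53

cpi #53, x5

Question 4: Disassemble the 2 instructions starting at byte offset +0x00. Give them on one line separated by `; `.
@+00  little-endian(1c 0d) = 0x0d1c
  op=0x0d1c>>10=0x3 ⇒ cpi (RI)
  [9:7] rd=2 = x2
  [6:0] imm=28 = #28
@+02  little-endian(ab 0d) = 0x0dab
  op=0x0dab>>10=0x3 ⇒ cpi (RI)
  [9:7] rd=3 = x3
  [6:0] imm=43 = #43

cpi #28, x2; cpi #43, x3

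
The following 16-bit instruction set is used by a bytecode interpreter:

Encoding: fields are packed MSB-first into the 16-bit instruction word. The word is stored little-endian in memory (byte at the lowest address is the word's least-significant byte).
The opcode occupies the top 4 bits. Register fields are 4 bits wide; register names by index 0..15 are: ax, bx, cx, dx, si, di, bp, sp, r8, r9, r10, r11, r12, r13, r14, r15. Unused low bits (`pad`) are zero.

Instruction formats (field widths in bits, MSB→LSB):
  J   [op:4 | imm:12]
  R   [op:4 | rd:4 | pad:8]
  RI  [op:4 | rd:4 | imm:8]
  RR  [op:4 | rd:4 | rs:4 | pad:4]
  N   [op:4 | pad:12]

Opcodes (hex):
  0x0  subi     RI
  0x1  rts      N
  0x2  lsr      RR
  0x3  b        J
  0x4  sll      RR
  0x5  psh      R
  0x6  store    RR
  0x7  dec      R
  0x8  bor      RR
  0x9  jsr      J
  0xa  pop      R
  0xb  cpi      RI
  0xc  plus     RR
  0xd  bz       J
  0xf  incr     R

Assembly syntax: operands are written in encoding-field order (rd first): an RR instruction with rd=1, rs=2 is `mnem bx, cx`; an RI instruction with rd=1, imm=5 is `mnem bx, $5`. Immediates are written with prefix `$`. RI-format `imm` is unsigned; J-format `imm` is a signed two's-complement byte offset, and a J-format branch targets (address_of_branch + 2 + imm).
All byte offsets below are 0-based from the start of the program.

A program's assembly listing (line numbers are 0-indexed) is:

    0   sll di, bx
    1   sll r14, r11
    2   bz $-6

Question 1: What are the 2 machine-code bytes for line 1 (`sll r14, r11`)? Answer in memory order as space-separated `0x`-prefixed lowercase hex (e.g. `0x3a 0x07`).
L1: sll op=0x4:4|rd=14:4|rs=11:4|pad=0:4 ⇒ 0x4eb0 ⇒ little b0 4e

0xb0 0x4e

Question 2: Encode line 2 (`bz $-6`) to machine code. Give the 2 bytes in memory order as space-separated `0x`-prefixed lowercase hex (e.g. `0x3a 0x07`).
0xfa 0xdf

L2: bz op=0xd:4|imm=-6:12 ⇒ 0xdffa ⇒ little fa df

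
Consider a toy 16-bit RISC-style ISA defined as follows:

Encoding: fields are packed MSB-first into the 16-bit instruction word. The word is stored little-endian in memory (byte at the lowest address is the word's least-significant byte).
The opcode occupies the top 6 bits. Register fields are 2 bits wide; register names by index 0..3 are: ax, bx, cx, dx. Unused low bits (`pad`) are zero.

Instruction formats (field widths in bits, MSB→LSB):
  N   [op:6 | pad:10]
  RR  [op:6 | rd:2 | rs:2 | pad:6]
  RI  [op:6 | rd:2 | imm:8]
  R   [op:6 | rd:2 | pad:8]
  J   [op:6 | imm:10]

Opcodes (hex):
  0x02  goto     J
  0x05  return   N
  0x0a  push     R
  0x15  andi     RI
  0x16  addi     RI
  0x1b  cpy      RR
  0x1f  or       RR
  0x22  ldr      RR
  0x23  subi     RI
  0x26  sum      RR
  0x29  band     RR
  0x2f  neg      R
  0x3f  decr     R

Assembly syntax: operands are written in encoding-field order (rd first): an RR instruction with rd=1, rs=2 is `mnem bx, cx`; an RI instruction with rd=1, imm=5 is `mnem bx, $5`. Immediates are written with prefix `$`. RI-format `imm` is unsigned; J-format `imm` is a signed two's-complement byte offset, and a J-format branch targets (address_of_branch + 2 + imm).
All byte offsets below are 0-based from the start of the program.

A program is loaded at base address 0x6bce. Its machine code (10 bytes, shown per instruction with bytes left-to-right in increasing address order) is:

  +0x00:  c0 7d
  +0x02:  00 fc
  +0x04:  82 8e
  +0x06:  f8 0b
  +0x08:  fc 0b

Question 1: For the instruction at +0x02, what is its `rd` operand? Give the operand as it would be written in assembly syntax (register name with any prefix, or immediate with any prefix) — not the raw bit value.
off 0x02: read 00 fc as little → 0xfc00
  opcode bits[15:10]=0x3f: decr/R
  rd: (w>>8)&0x3=0x0 → ax

ax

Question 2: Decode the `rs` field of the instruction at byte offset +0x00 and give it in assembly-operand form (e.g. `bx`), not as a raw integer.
[00] c0 7d → 0x7dc0
  top 6b → 0x1f → or [RR]
  rd@[9:8]=0x1 ⇒ bx
  rs@[7:6]=0x3 ⇒ dx

dx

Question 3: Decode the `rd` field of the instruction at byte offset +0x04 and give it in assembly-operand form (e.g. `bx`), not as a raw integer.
[04] 82 8e → 0x8e82
  opcode bits[15:10]=0x23: subi/RI
  [9:8] rd=2 = cx
  [7:0] imm=130 = $130

cx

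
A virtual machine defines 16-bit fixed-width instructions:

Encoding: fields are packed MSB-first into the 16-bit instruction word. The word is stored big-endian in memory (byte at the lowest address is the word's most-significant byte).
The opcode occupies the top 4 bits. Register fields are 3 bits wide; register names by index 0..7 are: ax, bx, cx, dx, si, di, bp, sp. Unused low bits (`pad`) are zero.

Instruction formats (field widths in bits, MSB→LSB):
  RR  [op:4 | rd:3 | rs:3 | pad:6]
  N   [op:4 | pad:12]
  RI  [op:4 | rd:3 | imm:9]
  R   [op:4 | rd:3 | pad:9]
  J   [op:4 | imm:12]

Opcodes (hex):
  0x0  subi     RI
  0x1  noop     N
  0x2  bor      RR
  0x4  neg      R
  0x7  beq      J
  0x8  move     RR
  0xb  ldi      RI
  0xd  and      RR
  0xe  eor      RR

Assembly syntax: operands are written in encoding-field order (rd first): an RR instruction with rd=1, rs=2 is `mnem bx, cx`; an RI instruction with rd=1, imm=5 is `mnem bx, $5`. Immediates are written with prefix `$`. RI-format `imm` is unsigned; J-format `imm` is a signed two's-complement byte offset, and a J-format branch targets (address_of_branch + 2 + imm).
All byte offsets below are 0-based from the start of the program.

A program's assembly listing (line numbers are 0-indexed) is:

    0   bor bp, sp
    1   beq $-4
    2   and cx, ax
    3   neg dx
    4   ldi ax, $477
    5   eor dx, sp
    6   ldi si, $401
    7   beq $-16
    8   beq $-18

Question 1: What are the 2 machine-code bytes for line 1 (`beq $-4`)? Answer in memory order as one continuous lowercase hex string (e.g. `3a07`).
7ffc

L1: beq op=0x7:4|imm=-4:12 ⇒ 0x7ffc ⇒ big 7f fc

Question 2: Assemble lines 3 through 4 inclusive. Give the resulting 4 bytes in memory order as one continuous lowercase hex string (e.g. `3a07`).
L3: neg op=0x4:4|rd=3:3|pad=0:9 ⇒ 0x4600 ⇒ big 46 00
L4: ldi op=0xb:4|rd=0:3|imm=477:9 ⇒ 0xb1dd ⇒ big b1 dd

4600b1dd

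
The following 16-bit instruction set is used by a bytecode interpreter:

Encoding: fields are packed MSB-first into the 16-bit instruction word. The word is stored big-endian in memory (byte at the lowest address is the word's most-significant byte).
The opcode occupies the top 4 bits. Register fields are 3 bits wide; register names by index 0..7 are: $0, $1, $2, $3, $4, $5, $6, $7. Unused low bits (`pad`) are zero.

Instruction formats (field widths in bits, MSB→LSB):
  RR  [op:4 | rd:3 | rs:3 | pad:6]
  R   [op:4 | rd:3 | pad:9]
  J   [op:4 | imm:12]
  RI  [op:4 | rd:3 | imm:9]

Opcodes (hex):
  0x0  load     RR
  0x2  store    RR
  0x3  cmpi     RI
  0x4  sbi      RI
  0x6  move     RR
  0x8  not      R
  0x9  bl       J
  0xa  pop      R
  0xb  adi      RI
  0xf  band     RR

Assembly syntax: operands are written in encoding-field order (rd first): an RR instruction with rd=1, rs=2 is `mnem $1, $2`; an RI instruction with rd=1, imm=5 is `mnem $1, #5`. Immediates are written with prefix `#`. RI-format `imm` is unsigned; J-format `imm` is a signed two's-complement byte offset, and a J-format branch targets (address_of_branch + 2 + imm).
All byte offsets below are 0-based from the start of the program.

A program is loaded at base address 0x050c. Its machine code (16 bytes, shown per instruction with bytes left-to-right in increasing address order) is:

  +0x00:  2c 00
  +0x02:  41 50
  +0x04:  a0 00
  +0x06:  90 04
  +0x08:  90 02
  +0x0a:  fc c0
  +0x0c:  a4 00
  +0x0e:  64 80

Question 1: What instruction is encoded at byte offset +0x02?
sbi $0, #336

off 0x02: read 41 50 as big → 0x4150
  top 4b → 0x4 → sbi [RI]
  rd@[11:9]=0x0 ⇒ $0
  imm@[8:0]=0x150 ⇒ #336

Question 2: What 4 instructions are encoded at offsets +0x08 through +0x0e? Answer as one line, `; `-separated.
bl #2; band $6, $3; pop $2; move $2, $2

[08] 90 02 → 0x9002
  top 4b → 0x9 → bl [J]
  imm@[11:0]=0x2 ⇒ #2
[0a] fc c0 → 0xfcc0
  top 4b → 0xf → band [RR]
  rd@[11:9]=0x6 ⇒ $6
  rs@[8:6]=0x3 ⇒ $3
[0c] a4 00 → 0xa400
  top 4b → 0xa → pop [R]
  rd@[11:9]=0x2 ⇒ $2
[0e] 64 80 → 0x6480
  top 4b → 0x6 → move [RR]
  rd@[11:9]=0x2 ⇒ $2
  rs@[8:6]=0x2 ⇒ $2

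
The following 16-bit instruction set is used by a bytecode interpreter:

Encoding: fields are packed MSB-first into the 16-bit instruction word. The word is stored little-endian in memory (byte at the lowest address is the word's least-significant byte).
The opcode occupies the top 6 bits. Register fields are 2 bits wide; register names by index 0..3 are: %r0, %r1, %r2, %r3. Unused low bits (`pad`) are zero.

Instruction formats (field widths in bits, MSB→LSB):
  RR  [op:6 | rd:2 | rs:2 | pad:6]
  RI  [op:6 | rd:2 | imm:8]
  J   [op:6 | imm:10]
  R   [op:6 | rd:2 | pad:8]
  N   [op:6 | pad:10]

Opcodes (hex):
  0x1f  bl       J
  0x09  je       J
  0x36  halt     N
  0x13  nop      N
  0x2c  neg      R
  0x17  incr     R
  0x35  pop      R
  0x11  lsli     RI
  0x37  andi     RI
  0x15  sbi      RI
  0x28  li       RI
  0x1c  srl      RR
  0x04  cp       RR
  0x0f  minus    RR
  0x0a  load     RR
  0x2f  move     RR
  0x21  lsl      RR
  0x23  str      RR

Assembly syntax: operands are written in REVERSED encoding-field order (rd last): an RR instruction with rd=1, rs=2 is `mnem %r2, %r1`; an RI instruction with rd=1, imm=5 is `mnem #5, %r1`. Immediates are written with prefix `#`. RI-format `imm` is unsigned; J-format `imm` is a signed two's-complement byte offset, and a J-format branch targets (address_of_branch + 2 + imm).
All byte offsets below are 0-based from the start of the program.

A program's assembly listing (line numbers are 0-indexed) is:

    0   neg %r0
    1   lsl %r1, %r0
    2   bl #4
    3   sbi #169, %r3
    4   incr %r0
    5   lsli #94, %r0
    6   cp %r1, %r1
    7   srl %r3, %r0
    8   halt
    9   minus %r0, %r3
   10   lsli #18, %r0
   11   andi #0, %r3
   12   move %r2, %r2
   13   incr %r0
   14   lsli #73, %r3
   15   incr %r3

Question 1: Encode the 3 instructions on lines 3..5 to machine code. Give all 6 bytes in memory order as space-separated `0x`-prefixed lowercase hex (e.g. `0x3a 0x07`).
L3: sbi op=0x15:6|rd=3:2|imm=169:8 ⇒ 0x57a9 ⇒ little a9 57
L4: incr op=0x17:6|rd=0:2|pad=0:8 ⇒ 0x5c00 ⇒ little 00 5c
L5: lsli op=0x11:6|rd=0:2|imm=94:8 ⇒ 0x445e ⇒ little 5e 44

0xa9 0x57 0x00 0x5c 0x5e 0x44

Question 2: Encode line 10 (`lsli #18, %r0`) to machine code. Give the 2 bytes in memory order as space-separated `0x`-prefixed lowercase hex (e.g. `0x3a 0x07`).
0x12 0x44

line 10 (lsli): pack op=0x11:6|rd=0:2|imm=18:8 = 0x4412; little→ 12 44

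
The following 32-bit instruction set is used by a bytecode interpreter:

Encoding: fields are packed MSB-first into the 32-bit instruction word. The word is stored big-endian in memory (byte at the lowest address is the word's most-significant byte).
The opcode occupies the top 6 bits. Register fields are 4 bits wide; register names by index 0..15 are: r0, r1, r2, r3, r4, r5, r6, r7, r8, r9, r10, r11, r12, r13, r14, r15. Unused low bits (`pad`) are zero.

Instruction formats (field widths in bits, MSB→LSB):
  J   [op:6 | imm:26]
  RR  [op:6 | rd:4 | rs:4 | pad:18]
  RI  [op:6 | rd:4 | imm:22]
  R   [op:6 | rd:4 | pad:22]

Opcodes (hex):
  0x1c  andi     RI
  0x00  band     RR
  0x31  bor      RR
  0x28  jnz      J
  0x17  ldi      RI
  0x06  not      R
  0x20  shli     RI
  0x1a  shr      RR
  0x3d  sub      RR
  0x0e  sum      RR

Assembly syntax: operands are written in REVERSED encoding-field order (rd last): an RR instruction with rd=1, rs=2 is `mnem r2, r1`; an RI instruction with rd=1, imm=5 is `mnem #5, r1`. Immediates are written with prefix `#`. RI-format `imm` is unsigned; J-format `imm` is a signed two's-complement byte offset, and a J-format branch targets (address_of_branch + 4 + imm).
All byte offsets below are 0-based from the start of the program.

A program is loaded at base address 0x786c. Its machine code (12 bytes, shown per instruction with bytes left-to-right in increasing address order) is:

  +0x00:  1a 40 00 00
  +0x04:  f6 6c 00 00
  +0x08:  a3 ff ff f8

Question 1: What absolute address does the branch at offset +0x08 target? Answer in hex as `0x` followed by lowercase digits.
[08] a3 ff ff f8 → 0xa3fffff8
  opcode bits[31:26]=0x28: jnz/J
  imm@[25:0]=0x3fffff8 (s26→-8) ⇒ #-8
  target = base 0x786c + off 0x08 + 4 + imm -8 = 0x7870

0x7870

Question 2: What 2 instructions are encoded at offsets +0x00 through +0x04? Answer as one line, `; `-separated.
[00] 1a 40 00 00 → 0x1a400000
  op=0x1a400000>>26=0x6 ⇒ not (R)
  rd: (w>>22)&0xf=0x9 → r9
[04] f6 6c 00 00 → 0xf66c0000
  op=0xf66c0000>>26=0x3d ⇒ sub (RR)
  rd: (w>>22)&0xf=0x9 → r9
  rs: (w>>18)&0xf=0xb → r11

not r9; sub r11, r9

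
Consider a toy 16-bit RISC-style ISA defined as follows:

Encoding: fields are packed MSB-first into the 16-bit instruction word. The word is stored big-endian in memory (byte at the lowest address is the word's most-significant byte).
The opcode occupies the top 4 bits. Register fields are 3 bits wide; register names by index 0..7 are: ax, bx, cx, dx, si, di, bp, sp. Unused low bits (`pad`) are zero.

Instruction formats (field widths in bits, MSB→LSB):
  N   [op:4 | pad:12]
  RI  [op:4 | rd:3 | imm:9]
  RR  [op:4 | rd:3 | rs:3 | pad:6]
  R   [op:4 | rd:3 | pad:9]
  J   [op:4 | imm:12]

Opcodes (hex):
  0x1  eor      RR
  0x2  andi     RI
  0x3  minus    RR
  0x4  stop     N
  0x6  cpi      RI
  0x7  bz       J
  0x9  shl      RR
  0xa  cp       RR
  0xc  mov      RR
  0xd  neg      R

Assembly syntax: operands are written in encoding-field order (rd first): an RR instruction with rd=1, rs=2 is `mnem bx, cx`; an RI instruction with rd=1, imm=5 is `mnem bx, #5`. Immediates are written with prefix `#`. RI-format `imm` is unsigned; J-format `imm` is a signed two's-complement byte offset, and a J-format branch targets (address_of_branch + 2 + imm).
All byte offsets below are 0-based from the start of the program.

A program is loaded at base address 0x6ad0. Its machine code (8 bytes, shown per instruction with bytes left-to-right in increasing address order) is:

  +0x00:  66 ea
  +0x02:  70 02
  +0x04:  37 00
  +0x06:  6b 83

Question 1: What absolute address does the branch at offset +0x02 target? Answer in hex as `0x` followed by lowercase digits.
0x6ad6

+0x02: 70 02 ⇒ word 0x7002 (big)
  top 4b → 0x7 → bz [J]
  imm: (w>>0)&0xfff=0x2 → #2
  target = base 0x6ad0 + off 0x02 + 2 + imm 2 = 0x6ad6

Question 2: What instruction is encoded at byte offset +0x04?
minus dx, si

off 0x04: read 37 00 as big → 0x3700
  opcode bits[15:12]=0x3: minus/RR
  rd: (w>>9)&0x7=0x3 → dx
  rs: (w>>6)&0x7=0x4 → si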